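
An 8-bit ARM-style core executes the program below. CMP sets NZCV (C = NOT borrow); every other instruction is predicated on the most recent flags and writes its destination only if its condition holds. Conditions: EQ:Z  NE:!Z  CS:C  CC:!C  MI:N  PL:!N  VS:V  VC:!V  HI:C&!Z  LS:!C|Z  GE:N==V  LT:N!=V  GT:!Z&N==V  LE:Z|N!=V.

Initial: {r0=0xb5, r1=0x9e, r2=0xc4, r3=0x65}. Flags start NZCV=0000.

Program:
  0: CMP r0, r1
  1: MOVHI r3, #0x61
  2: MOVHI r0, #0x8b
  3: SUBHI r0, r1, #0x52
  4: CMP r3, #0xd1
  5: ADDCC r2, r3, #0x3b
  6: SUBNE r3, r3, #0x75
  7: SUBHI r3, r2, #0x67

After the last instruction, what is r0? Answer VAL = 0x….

VAL = 0x4c

[0] flags=0010 → (cmp)
[1] flags=0010 HI?T → r3=0x61
[2] flags=0010 HI?T → r0=0x8b
[3] flags=0010 HI?T → r0=0x4c
[4] flags=1001 → (cmp)
[5] flags=1001 CC?T → r2=0x9c
[6] flags=1001 NE?T → r3=0xec
[7] flags=1001 HI?F → skip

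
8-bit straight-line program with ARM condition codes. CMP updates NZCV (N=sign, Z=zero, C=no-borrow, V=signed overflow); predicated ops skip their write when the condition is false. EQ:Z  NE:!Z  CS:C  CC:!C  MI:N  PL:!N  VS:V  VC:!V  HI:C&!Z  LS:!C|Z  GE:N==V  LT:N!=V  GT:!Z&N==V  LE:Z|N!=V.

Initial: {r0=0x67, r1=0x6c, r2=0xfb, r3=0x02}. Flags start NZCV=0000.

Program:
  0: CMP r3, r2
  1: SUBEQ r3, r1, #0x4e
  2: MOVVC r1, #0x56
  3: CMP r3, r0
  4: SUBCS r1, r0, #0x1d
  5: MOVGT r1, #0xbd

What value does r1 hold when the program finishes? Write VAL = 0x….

VAL = 0x56

[0] flags=0000 → (cmp)
[1] flags=0000 EQ?F → skip
[2] flags=0000 VC?T → r1=0x56
[3] flags=1000 → (cmp)
[4] flags=1000 CS?F → skip
[5] flags=1000 GT?F → skip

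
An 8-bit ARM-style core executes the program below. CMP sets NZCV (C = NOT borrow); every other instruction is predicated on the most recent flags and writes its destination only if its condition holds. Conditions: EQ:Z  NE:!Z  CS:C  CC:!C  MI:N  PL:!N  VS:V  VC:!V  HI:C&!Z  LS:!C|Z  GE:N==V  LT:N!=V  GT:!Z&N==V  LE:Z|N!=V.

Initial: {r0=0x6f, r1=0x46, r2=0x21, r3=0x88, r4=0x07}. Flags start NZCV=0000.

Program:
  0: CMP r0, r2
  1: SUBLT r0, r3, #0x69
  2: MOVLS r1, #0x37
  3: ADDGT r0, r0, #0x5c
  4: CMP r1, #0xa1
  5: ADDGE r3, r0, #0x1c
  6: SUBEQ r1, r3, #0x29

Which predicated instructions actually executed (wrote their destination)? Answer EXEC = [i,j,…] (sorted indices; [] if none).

EXEC = [3,5]

[0] flags=0010 → (cmp)
[1] flags=0010 LT?F → skip
[2] flags=0010 LS?F → skip
[3] flags=0010 GT?T → r0=0xcb
[4] flags=1001 → (cmp)
[5] flags=1001 GE?T → r3=0xe7
[6] flags=1001 EQ?F → skip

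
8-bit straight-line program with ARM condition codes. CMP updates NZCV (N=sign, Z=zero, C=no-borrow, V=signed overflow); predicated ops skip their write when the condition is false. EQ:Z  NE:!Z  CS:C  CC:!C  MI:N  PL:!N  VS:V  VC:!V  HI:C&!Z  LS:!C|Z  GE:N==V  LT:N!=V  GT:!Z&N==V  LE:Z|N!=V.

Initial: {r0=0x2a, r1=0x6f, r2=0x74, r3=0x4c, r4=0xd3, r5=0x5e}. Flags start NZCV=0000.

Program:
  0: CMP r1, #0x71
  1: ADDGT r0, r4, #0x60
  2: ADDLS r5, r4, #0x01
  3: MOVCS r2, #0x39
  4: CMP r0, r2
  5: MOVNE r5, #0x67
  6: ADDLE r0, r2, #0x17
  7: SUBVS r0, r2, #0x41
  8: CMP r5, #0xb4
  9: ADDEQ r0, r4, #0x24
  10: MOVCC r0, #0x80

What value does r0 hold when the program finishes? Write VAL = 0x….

VAL = 0x80

0: ✓ CMP  NZCV=1000
1: · ADDGT
2: ✓ ADDLS  r5←0xd4
3: · MOVCS
4: ✓ CMP  NZCV=1000
5: ✓ MOVNE  r5←0x67
6: ✓ ADDLE  r0←0x8b
7: · SUBVS
8: ✓ CMP  NZCV=1001
9: · ADDEQ
10: ✓ MOVCC  r0←0x80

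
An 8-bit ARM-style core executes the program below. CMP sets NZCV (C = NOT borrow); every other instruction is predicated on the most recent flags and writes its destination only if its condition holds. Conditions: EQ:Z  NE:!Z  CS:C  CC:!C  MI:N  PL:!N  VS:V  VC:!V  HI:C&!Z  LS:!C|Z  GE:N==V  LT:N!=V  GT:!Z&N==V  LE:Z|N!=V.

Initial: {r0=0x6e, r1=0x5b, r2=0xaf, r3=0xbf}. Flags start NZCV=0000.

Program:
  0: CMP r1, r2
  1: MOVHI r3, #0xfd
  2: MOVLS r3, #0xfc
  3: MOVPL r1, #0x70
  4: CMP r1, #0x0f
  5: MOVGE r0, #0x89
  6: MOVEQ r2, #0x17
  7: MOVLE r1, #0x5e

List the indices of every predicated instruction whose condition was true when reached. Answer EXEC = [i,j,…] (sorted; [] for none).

EXEC = [2,5]

[0] flags=1001 → (cmp)
[1] flags=1001 HI?F → skip
[2] flags=1001 LS?T → r3=0xfc
[3] flags=1001 PL?F → skip
[4] flags=0010 → (cmp)
[5] flags=0010 GE?T → r0=0x89
[6] flags=0010 EQ?F → skip
[7] flags=0010 LE?F → skip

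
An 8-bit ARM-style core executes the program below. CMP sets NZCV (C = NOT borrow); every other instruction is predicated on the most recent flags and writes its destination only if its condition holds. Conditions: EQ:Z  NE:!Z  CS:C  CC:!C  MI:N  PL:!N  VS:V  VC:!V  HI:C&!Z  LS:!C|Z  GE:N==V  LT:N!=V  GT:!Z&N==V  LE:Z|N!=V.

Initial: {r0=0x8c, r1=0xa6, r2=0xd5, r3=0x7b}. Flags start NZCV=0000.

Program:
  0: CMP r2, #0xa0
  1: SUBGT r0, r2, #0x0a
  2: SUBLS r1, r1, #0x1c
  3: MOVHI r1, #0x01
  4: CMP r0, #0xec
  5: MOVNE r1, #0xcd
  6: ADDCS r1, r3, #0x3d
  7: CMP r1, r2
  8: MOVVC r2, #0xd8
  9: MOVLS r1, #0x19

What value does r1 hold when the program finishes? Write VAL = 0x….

VAL = 0x19

[0] flags=0010 → (cmp)
[1] flags=0010 GT?T → r0=0xcb
[2] flags=0010 LS?F → skip
[3] flags=0010 HI?T → r1=0x01
[4] flags=1000 → (cmp)
[5] flags=1000 NE?T → r1=0xcd
[6] flags=1000 CS?F → skip
[7] flags=1000 → (cmp)
[8] flags=1000 VC?T → r2=0xd8
[9] flags=1000 LS?T → r1=0x19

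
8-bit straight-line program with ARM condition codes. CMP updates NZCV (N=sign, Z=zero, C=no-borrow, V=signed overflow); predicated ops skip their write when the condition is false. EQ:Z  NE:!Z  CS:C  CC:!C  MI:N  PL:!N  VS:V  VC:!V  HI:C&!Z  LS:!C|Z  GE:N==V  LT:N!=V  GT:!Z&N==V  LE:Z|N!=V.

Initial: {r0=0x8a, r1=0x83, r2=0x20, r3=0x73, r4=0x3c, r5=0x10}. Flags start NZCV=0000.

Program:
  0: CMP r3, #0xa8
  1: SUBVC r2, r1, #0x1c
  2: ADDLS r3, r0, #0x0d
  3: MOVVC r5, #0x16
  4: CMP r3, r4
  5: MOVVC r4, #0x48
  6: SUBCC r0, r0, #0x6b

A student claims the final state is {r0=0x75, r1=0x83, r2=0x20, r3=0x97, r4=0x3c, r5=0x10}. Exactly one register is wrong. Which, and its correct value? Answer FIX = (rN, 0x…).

FIX = (r0, 0x8a)

0: ✓ CMP  NZCV=1001
1: · SUBVC
2: ✓ ADDLS  r3←0x97
3: · MOVVC
4: ✓ CMP  NZCV=0011
5: · MOVVC
6: · SUBCC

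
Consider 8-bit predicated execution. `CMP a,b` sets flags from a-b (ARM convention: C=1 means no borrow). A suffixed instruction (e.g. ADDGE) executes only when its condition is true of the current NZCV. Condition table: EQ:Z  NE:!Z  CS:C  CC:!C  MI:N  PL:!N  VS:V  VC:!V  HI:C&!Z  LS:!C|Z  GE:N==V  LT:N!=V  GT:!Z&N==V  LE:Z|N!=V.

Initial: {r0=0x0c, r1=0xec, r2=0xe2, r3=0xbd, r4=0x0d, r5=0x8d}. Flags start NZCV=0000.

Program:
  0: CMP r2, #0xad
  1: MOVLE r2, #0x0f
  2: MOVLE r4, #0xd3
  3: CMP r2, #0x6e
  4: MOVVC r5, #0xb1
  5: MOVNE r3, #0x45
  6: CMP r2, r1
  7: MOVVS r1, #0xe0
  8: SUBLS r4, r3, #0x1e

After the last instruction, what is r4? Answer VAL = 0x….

VAL = 0x27

[0] flags=0010 → (cmp)
[1] flags=0010 LE?F → skip
[2] flags=0010 LE?F → skip
[3] flags=0011 → (cmp)
[4] flags=0011 VC?F → skip
[5] flags=0011 NE?T → r3=0x45
[6] flags=1000 → (cmp)
[7] flags=1000 VS?F → skip
[8] flags=1000 LS?T → r4=0x27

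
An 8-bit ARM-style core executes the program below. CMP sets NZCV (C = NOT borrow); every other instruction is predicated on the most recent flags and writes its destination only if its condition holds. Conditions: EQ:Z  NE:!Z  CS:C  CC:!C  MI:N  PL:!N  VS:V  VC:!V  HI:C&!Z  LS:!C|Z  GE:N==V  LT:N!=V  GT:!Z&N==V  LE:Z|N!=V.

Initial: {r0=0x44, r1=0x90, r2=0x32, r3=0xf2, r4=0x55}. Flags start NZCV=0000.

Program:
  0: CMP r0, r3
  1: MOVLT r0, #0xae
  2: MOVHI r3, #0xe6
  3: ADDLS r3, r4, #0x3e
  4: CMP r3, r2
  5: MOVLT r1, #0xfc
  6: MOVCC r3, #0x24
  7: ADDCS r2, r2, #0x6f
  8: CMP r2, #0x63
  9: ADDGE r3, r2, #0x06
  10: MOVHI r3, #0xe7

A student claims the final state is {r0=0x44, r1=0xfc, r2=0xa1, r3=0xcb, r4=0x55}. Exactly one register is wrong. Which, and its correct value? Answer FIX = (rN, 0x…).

[0] flags=0000 → (cmp)
[1] flags=0000 LT?F → skip
[2] flags=0000 HI?F → skip
[3] flags=0000 LS?T → r3=0x93
[4] flags=0011 → (cmp)
[5] flags=0011 LT?T → r1=0xfc
[6] flags=0011 CC?F → skip
[7] flags=0011 CS?T → r2=0xa1
[8] flags=0011 → (cmp)
[9] flags=0011 GE?F → skip
[10] flags=0011 HI?T → r3=0xe7

FIX = (r3, 0xe7)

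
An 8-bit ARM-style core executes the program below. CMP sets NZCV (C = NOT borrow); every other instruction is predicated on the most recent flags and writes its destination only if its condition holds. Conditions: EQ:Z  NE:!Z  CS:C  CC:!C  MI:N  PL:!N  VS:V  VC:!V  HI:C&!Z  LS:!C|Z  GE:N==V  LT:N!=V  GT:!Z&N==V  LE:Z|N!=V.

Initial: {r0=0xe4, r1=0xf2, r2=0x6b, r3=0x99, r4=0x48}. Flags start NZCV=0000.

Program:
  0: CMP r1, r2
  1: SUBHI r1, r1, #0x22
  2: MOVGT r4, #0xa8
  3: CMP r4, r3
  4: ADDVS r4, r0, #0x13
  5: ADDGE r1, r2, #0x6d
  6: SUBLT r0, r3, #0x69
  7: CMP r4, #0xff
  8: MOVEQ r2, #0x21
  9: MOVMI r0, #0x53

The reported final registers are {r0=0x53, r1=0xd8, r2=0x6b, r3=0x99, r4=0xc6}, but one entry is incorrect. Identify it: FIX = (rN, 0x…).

0: ✓ CMP  NZCV=1010
1: ✓ SUBHI  r1←0xd0
2: · MOVGT
3: ✓ CMP  NZCV=1001
4: ✓ ADDVS  r4←0xf7
5: ✓ ADDGE  r1←0xd8
6: · SUBLT
7: ✓ CMP  NZCV=1000
8: · MOVEQ
9: ✓ MOVMI  r0←0x53

FIX = (r4, 0xf7)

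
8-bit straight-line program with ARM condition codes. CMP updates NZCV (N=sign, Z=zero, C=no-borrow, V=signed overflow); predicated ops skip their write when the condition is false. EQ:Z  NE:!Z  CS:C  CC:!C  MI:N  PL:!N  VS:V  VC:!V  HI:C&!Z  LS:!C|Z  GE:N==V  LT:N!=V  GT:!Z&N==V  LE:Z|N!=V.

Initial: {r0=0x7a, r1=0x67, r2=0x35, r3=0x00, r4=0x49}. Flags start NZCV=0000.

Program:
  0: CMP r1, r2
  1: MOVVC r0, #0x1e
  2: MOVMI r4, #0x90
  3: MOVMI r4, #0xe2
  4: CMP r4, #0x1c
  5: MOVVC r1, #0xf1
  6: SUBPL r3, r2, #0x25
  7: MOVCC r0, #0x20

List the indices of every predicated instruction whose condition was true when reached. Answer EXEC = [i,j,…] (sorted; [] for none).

EXEC = [1,5,6]

0: ✓ CMP  NZCV=0010
1: ✓ MOVVC  r0←0x1e
2: · MOVMI
3: · MOVMI
4: ✓ CMP  NZCV=0010
5: ✓ MOVVC  r1←0xf1
6: ✓ SUBPL  r3←0x10
7: · MOVCC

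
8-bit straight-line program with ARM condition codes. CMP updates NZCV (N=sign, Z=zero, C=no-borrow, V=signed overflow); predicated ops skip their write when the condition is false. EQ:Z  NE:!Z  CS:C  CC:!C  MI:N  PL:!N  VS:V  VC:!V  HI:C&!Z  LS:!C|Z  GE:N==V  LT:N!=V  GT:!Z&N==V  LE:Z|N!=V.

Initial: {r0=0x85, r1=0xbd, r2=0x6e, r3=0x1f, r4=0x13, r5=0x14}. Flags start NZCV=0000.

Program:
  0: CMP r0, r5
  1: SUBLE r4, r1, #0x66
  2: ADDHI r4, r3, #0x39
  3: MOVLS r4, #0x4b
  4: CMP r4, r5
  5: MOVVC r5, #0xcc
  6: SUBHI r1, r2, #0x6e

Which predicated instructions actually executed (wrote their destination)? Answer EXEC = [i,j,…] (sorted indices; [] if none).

0: ✓ CMP  NZCV=0011
1: ✓ SUBLE  r4←0x57
2: ✓ ADDHI  r4←0x58
3: · MOVLS
4: ✓ CMP  NZCV=0010
5: ✓ MOVVC  r5←0xcc
6: ✓ SUBHI  r1←0x00

EXEC = [1,2,5,6]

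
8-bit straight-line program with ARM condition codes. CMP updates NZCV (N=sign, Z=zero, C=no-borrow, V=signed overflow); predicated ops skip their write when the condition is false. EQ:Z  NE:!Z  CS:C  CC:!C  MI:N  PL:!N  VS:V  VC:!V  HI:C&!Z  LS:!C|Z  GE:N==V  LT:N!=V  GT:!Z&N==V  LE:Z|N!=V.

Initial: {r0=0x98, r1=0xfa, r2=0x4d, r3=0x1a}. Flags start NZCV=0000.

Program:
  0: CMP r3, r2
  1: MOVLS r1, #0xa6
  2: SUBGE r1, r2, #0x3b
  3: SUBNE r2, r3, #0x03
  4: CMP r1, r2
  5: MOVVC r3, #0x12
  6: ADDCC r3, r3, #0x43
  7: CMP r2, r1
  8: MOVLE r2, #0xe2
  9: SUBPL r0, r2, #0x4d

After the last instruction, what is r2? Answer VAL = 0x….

VAL = 0x17

[0] flags=1000 → (cmp)
[1] flags=1000 LS?T → r1=0xa6
[2] flags=1000 GE?F → skip
[3] flags=1000 NE?T → r2=0x17
[4] flags=1010 → (cmp)
[5] flags=1010 VC?T → r3=0x12
[6] flags=1010 CC?F → skip
[7] flags=0000 → (cmp)
[8] flags=0000 LE?F → skip
[9] flags=0000 PL?T → r0=0xca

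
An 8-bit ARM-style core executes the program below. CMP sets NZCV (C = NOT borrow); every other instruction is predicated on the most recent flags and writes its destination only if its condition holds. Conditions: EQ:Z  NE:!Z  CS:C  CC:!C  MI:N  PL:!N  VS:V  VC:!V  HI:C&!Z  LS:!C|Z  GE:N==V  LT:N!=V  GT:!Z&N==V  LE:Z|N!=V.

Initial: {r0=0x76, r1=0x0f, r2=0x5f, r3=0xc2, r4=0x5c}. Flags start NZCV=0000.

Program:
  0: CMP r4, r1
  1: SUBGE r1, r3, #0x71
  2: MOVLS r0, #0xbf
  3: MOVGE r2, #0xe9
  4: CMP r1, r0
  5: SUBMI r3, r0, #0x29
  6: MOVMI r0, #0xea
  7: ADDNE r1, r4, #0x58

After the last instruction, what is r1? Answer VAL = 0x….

0: ✓ CMP  NZCV=0010
1: ✓ SUBGE  r1←0x51
2: · MOVLS
3: ✓ MOVGE  r2←0xe9
4: ✓ CMP  NZCV=1000
5: ✓ SUBMI  r3←0x4d
6: ✓ MOVMI  r0←0xea
7: ✓ ADDNE  r1←0xb4

VAL = 0xb4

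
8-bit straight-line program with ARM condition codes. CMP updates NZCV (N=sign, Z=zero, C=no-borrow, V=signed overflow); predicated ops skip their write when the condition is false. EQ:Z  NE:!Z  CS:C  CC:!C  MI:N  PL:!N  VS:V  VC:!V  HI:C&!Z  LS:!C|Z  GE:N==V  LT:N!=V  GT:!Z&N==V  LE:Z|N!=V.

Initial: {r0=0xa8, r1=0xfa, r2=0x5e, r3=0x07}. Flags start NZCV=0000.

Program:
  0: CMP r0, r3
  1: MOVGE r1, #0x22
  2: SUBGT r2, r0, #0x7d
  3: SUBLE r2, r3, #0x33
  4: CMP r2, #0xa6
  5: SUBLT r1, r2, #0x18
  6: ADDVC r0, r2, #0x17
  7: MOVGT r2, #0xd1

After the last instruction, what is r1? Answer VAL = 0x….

0: ✓ CMP  NZCV=1010
1: · MOVGE
2: · SUBGT
3: ✓ SUBLE  r2←0xd4
4: ✓ CMP  NZCV=0010
5: · SUBLT
6: ✓ ADDVC  r0←0xeb
7: ✓ MOVGT  r2←0xd1

VAL = 0xfa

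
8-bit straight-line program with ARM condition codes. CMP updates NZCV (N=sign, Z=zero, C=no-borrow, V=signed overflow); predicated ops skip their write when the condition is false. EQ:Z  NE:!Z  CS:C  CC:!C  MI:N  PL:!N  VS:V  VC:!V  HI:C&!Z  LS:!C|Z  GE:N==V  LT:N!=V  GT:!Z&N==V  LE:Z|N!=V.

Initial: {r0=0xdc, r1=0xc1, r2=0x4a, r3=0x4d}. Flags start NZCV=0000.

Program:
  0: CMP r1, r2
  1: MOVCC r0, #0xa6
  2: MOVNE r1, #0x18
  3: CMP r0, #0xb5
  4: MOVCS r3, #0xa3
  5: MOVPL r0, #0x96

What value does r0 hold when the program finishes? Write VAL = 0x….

[0] flags=0011 → (cmp)
[1] flags=0011 CC?F → skip
[2] flags=0011 NE?T → r1=0x18
[3] flags=0010 → (cmp)
[4] flags=0010 CS?T → r3=0xa3
[5] flags=0010 PL?T → r0=0x96

VAL = 0x96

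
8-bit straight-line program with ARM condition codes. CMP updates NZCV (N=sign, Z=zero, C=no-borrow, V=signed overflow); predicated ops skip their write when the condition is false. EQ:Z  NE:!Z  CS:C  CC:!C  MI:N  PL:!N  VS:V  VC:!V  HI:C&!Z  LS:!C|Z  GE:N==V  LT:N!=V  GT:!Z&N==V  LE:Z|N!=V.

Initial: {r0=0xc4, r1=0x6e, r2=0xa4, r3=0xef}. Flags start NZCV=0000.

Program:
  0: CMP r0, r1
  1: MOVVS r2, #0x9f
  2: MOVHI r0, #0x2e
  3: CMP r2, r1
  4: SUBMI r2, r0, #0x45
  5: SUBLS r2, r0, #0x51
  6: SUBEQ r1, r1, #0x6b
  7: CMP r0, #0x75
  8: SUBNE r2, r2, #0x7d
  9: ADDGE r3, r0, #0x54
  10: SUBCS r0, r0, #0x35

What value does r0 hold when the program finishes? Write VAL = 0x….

VAL = 0x2e

[0] flags=0011 → (cmp)
[1] flags=0011 VS?T → r2=0x9f
[2] flags=0011 HI?T → r0=0x2e
[3] flags=0011 → (cmp)
[4] flags=0011 MI?F → skip
[5] flags=0011 LS?F → skip
[6] flags=0011 EQ?F → skip
[7] flags=1000 → (cmp)
[8] flags=1000 NE?T → r2=0x22
[9] flags=1000 GE?F → skip
[10] flags=1000 CS?F → skip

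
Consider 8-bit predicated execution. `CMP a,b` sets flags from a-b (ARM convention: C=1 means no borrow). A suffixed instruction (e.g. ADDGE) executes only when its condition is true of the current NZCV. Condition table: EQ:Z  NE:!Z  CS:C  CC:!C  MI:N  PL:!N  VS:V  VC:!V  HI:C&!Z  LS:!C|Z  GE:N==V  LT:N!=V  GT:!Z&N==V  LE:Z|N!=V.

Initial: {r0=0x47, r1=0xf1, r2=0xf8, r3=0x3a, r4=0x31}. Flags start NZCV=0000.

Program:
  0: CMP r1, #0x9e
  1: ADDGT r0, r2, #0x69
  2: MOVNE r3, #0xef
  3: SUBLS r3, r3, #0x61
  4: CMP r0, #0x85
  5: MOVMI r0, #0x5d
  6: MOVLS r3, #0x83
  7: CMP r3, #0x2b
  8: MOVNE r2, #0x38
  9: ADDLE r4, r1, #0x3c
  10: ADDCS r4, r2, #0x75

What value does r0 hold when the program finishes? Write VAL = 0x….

0: ✓ CMP  NZCV=0010
1: ✓ ADDGT  r0←0x61
2: ✓ MOVNE  r3←0xef
3: · SUBLS
4: ✓ CMP  NZCV=1001
5: ✓ MOVMI  r0←0x5d
6: ✓ MOVLS  r3←0x83
7: ✓ CMP  NZCV=0011
8: ✓ MOVNE  r2←0x38
9: ✓ ADDLE  r4←0x2d
10: ✓ ADDCS  r4←0xad

VAL = 0x5d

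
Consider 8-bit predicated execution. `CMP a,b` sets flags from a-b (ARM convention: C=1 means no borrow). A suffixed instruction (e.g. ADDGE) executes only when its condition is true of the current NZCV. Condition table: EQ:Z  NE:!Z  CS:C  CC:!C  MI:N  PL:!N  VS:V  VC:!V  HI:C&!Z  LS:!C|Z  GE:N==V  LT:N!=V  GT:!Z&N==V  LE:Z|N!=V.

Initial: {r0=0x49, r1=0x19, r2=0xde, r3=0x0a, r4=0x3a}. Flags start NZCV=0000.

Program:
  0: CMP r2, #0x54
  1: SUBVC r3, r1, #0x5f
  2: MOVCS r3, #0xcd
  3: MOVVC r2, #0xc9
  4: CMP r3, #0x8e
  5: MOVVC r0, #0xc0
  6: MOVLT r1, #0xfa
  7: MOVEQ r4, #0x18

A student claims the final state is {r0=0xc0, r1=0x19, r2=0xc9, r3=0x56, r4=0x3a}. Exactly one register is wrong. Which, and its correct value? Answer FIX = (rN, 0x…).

[0] flags=1010 → (cmp)
[1] flags=1010 VC?T → r3=0xba
[2] flags=1010 CS?T → r3=0xcd
[3] flags=1010 VC?T → r2=0xc9
[4] flags=0010 → (cmp)
[5] flags=0010 VC?T → r0=0xc0
[6] flags=0010 LT?F → skip
[7] flags=0010 EQ?F → skip

FIX = (r3, 0xcd)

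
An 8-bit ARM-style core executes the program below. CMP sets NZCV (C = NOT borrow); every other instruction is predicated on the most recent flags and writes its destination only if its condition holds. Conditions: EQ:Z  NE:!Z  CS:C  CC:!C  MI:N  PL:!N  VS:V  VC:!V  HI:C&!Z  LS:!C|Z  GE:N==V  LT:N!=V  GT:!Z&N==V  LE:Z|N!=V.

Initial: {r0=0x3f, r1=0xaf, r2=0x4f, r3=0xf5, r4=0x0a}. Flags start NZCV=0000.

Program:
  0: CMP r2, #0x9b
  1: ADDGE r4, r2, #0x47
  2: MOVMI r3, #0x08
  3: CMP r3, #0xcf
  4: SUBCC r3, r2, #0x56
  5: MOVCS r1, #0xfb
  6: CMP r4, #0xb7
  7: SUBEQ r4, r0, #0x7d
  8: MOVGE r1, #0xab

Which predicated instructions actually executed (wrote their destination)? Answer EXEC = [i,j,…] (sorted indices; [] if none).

EXEC = [1,2,4]

0: ✓ CMP  NZCV=1001
1: ✓ ADDGE  r4←0x96
2: ✓ MOVMI  r3←0x08
3: ✓ CMP  NZCV=0000
4: ✓ SUBCC  r3←0xf9
5: · MOVCS
6: ✓ CMP  NZCV=1000
7: · SUBEQ
8: · MOVGE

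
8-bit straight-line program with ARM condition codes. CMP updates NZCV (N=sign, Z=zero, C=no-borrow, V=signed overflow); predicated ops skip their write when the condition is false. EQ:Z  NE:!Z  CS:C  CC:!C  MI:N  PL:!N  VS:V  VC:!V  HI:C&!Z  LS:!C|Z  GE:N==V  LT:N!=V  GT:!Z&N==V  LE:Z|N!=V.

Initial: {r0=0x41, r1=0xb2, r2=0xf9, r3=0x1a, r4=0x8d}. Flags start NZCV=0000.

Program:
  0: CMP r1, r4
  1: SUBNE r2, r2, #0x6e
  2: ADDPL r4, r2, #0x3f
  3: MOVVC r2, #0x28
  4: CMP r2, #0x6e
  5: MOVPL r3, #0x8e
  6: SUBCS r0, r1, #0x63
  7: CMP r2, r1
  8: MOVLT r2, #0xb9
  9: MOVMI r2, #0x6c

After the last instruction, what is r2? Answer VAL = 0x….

VAL = 0x28

0: ✓ CMP  NZCV=0010
1: ✓ SUBNE  r2←0x8b
2: ✓ ADDPL  r4←0xca
3: ✓ MOVVC  r2←0x28
4: ✓ CMP  NZCV=1000
5: · MOVPL
6: · SUBCS
7: ✓ CMP  NZCV=0000
8: · MOVLT
9: · MOVMI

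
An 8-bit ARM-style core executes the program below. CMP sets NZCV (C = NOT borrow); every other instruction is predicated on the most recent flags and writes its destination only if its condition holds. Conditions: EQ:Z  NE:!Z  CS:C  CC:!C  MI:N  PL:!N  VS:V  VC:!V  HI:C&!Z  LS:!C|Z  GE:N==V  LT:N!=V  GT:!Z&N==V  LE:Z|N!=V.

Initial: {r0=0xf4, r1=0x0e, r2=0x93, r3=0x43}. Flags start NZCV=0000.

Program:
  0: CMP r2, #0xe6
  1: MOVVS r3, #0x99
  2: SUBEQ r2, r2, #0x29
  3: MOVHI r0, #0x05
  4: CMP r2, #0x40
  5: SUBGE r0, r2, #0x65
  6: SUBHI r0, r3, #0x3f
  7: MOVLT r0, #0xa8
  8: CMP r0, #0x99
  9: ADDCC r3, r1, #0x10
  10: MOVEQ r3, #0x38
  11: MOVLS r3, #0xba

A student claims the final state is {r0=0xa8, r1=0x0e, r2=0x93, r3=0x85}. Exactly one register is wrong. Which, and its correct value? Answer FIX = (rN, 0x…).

FIX = (r3, 0x43)

[0] flags=1000 → (cmp)
[1] flags=1000 VS?F → skip
[2] flags=1000 EQ?F → skip
[3] flags=1000 HI?F → skip
[4] flags=0011 → (cmp)
[5] flags=0011 GE?F → skip
[6] flags=0011 HI?T → r0=0x04
[7] flags=0011 LT?T → r0=0xa8
[8] flags=0010 → (cmp)
[9] flags=0010 CC?F → skip
[10] flags=0010 EQ?F → skip
[11] flags=0010 LS?F → skip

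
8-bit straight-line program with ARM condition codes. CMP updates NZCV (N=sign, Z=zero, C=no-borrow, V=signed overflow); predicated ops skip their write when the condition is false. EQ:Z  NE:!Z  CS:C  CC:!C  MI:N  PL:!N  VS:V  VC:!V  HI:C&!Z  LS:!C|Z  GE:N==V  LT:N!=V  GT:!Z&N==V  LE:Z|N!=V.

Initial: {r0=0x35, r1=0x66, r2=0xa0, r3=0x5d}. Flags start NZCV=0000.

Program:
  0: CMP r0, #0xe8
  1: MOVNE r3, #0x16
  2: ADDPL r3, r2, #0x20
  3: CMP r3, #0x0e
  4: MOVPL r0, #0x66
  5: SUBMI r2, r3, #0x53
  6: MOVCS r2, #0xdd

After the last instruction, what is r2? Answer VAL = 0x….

[0] flags=0000 → (cmp)
[1] flags=0000 NE?T → r3=0x16
[2] flags=0000 PL?T → r3=0xc0
[3] flags=1010 → (cmp)
[4] flags=1010 PL?F → skip
[5] flags=1010 MI?T → r2=0x6d
[6] flags=1010 CS?T → r2=0xdd

VAL = 0xdd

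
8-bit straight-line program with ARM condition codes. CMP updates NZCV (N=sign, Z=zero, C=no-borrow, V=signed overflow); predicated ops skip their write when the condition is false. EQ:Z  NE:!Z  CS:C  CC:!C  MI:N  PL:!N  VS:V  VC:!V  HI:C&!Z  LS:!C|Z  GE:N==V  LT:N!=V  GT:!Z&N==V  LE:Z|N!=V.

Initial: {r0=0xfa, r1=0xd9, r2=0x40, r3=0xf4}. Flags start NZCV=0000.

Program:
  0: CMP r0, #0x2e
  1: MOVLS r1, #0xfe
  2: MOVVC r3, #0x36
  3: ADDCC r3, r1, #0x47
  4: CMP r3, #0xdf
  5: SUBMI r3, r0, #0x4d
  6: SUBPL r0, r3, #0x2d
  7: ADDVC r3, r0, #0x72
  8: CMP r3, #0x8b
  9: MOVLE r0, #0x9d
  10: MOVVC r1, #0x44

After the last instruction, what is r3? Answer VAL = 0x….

VAL = 0x7b

0: ✓ CMP  NZCV=1010
1: · MOVLS
2: ✓ MOVVC  r3←0x36
3: · ADDCC
4: ✓ CMP  NZCV=0000
5: · SUBMI
6: ✓ SUBPL  r0←0x09
7: ✓ ADDVC  r3←0x7b
8: ✓ CMP  NZCV=1001
9: · MOVLE
10: · MOVVC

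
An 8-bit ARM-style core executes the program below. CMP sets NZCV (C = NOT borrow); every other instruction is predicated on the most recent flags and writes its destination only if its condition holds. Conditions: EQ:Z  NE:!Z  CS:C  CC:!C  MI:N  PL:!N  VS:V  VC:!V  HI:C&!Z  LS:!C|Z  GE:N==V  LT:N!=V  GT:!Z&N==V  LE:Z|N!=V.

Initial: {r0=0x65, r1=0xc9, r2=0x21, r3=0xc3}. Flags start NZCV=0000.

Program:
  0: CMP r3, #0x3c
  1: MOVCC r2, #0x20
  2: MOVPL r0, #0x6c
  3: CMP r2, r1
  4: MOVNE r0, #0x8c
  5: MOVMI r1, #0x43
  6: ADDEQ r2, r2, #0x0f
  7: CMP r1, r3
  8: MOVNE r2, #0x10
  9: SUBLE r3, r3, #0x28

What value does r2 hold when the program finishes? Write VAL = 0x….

[0] flags=1010 → (cmp)
[1] flags=1010 CC?F → skip
[2] flags=1010 PL?F → skip
[3] flags=0000 → (cmp)
[4] flags=0000 NE?T → r0=0x8c
[5] flags=0000 MI?F → skip
[6] flags=0000 EQ?F → skip
[7] flags=0010 → (cmp)
[8] flags=0010 NE?T → r2=0x10
[9] flags=0010 LE?F → skip

VAL = 0x10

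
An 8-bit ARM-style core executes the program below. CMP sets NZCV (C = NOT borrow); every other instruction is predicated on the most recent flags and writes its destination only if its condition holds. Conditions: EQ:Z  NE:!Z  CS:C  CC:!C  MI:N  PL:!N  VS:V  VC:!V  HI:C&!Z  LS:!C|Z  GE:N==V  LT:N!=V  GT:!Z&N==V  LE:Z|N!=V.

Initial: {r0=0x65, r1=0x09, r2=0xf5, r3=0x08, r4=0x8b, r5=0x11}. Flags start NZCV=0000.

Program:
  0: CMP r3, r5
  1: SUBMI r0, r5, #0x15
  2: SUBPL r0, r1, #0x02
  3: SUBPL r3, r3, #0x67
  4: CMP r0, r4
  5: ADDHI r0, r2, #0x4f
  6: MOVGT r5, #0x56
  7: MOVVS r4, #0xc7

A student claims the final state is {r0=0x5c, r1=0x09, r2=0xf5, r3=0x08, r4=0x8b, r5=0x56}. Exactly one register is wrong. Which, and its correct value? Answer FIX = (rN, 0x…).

FIX = (r0, 0x44)

0: ✓ CMP  NZCV=1000
1: ✓ SUBMI  r0←0xfc
2: · SUBPL
3: · SUBPL
4: ✓ CMP  NZCV=0010
5: ✓ ADDHI  r0←0x44
6: ✓ MOVGT  r5←0x56
7: · MOVVS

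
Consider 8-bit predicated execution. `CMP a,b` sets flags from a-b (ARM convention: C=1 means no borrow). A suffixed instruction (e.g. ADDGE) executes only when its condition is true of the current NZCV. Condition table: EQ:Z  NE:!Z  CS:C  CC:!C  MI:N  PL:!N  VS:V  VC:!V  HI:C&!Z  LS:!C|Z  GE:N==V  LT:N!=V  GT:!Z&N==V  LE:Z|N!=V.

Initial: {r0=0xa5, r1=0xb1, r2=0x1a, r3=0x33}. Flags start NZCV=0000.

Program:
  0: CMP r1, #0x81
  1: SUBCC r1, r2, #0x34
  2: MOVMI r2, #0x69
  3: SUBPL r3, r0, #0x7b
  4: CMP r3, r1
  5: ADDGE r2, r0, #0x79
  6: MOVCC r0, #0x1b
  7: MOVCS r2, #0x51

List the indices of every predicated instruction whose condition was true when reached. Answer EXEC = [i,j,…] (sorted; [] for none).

[0] flags=0010 → (cmp)
[1] flags=0010 CC?F → skip
[2] flags=0010 MI?F → skip
[3] flags=0010 PL?T → r3=0x2a
[4] flags=0000 → (cmp)
[5] flags=0000 GE?T → r2=0x1e
[6] flags=0000 CC?T → r0=0x1b
[7] flags=0000 CS?F → skip

EXEC = [3,5,6]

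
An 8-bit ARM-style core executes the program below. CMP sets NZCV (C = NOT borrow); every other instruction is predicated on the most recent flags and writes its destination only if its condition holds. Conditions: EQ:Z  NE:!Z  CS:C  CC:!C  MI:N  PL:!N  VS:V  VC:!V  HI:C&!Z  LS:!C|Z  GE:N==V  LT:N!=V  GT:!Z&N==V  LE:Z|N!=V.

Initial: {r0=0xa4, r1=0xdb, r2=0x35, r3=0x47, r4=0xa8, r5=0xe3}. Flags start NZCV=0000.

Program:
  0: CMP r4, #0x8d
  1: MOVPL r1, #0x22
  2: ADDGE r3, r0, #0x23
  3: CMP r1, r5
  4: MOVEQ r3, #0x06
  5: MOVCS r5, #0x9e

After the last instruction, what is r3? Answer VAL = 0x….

[0] flags=0010 → (cmp)
[1] flags=0010 PL?T → r1=0x22
[2] flags=0010 GE?T → r3=0xc7
[3] flags=0000 → (cmp)
[4] flags=0000 EQ?F → skip
[5] flags=0000 CS?F → skip

VAL = 0xc7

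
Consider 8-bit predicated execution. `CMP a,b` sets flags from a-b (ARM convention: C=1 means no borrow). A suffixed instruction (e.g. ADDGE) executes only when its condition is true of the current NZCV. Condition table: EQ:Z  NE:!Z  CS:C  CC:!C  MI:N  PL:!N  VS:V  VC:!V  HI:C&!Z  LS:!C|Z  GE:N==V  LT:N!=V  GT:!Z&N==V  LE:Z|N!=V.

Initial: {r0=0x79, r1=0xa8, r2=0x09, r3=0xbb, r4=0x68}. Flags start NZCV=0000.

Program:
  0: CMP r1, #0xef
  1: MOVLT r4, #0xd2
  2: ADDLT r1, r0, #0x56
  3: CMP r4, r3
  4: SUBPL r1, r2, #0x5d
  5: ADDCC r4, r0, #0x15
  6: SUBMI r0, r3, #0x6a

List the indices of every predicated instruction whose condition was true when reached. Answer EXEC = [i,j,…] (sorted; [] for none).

0: ✓ CMP  NZCV=1000
1: ✓ MOVLT  r4←0xd2
2: ✓ ADDLT  r1←0xcf
3: ✓ CMP  NZCV=0010
4: ✓ SUBPL  r1←0xac
5: · ADDCC
6: · SUBMI

EXEC = [1,2,4]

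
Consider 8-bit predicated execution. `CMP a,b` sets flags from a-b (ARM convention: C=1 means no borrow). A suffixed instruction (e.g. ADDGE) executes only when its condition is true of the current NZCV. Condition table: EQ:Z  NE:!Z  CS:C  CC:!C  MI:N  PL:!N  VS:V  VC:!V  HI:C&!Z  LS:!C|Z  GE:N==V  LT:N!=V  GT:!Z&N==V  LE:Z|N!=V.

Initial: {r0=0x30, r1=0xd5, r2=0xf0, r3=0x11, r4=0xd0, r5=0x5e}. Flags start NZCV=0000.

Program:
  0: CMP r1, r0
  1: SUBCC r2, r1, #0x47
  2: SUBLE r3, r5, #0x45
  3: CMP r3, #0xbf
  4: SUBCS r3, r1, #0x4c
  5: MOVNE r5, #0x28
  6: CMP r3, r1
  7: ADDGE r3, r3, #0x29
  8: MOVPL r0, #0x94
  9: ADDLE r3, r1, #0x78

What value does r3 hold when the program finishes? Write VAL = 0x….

0: ✓ CMP  NZCV=1010
1: · SUBCC
2: ✓ SUBLE  r3←0x19
3: ✓ CMP  NZCV=0000
4: · SUBCS
5: ✓ MOVNE  r5←0x28
6: ✓ CMP  NZCV=0000
7: ✓ ADDGE  r3←0x42
8: ✓ MOVPL  r0←0x94
9: · ADDLE

VAL = 0x42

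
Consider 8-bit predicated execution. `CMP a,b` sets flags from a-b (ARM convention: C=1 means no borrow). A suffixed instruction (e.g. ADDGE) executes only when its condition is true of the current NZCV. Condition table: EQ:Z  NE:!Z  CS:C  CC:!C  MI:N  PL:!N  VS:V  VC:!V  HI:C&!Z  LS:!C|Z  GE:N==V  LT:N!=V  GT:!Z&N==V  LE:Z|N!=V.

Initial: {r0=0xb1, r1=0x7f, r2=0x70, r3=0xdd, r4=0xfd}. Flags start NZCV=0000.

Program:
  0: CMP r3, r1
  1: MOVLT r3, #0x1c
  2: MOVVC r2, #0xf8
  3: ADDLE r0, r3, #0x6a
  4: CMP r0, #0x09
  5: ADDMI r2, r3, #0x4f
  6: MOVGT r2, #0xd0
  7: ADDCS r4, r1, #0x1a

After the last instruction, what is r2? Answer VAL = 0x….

[0] flags=0011 → (cmp)
[1] flags=0011 LT?T → r3=0x1c
[2] flags=0011 VC?F → skip
[3] flags=0011 LE?T → r0=0x86
[4] flags=0011 → (cmp)
[5] flags=0011 MI?F → skip
[6] flags=0011 GT?F → skip
[7] flags=0011 CS?T → r4=0x99

VAL = 0x70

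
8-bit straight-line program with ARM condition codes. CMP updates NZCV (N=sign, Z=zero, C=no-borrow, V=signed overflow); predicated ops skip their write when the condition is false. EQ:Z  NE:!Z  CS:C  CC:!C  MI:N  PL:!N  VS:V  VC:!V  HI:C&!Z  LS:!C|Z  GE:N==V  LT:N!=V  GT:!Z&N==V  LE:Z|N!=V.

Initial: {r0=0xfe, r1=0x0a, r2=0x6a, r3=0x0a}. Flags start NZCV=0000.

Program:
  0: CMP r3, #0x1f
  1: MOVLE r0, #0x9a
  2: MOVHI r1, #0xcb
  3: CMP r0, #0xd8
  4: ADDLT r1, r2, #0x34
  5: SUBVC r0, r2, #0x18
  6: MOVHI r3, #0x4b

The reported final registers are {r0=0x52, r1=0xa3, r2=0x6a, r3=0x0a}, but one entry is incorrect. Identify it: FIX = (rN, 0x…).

FIX = (r1, 0x9e)

0: ✓ CMP  NZCV=1000
1: ✓ MOVLE  r0←0x9a
2: · MOVHI
3: ✓ CMP  NZCV=1000
4: ✓ ADDLT  r1←0x9e
5: ✓ SUBVC  r0←0x52
6: · MOVHI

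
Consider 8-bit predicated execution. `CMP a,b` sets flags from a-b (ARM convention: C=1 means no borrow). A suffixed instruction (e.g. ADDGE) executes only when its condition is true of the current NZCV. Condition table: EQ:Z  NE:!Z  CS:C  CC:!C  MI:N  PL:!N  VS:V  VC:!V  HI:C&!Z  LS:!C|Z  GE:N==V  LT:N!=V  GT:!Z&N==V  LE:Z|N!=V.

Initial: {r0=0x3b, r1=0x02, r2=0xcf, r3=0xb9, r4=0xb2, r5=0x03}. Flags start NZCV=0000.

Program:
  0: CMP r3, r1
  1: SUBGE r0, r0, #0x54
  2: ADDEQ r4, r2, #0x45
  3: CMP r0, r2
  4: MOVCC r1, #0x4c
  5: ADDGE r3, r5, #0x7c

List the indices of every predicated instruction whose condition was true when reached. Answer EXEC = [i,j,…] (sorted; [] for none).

[0] flags=1010 → (cmp)
[1] flags=1010 GE?F → skip
[2] flags=1010 EQ?F → skip
[3] flags=0000 → (cmp)
[4] flags=0000 CC?T → r1=0x4c
[5] flags=0000 GE?T → r3=0x7f

EXEC = [4,5]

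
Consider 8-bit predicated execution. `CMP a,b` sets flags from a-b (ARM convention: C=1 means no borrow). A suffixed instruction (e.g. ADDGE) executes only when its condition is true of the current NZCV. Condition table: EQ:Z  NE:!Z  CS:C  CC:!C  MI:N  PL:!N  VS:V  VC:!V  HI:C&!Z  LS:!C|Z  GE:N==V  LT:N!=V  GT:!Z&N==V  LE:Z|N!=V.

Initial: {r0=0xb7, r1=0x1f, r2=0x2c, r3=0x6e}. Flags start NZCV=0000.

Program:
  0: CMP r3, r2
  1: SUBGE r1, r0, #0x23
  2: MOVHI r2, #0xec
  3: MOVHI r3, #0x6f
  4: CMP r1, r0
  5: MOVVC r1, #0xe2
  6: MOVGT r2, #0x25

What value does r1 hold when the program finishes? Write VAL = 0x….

0: ✓ CMP  NZCV=0010
1: ✓ SUBGE  r1←0x94
2: ✓ MOVHI  r2←0xec
3: ✓ MOVHI  r3←0x6f
4: ✓ CMP  NZCV=1000
5: ✓ MOVVC  r1←0xe2
6: · MOVGT

VAL = 0xe2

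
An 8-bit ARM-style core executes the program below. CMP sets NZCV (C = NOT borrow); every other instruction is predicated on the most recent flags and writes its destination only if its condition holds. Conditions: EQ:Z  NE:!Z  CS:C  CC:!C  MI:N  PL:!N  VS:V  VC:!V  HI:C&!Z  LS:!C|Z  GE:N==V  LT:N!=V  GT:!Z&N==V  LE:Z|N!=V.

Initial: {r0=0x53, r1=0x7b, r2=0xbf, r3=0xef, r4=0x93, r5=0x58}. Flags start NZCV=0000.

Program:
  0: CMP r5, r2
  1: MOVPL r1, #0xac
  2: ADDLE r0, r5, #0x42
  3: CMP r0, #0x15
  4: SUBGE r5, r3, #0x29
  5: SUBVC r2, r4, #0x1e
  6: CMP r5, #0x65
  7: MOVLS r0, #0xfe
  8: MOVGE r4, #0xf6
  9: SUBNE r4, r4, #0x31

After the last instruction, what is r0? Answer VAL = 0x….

VAL = 0x53

[0] flags=1001 → (cmp)
[1] flags=1001 PL?F → skip
[2] flags=1001 LE?F → skip
[3] flags=0010 → (cmp)
[4] flags=0010 GE?T → r5=0xc6
[5] flags=0010 VC?T → r2=0x75
[6] flags=0011 → (cmp)
[7] flags=0011 LS?F → skip
[8] flags=0011 GE?F → skip
[9] flags=0011 NE?T → r4=0x62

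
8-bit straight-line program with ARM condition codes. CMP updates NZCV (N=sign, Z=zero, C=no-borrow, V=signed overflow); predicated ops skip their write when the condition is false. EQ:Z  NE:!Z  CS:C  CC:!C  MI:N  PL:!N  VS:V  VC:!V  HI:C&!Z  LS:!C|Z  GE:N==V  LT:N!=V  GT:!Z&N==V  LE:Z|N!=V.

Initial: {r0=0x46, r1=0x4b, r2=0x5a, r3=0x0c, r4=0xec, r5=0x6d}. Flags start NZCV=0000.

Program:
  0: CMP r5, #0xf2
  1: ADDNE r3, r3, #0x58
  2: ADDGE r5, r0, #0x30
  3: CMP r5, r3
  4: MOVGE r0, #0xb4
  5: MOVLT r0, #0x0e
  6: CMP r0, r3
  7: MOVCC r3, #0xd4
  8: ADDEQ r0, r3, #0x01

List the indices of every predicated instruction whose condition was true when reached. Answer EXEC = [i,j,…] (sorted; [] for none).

0: ✓ CMP  NZCV=0000
1: ✓ ADDNE  r3←0x64
2: ✓ ADDGE  r5←0x76
3: ✓ CMP  NZCV=0010
4: ✓ MOVGE  r0←0xb4
5: · MOVLT
6: ✓ CMP  NZCV=0011
7: · MOVCC
8: · ADDEQ

EXEC = [1,2,4]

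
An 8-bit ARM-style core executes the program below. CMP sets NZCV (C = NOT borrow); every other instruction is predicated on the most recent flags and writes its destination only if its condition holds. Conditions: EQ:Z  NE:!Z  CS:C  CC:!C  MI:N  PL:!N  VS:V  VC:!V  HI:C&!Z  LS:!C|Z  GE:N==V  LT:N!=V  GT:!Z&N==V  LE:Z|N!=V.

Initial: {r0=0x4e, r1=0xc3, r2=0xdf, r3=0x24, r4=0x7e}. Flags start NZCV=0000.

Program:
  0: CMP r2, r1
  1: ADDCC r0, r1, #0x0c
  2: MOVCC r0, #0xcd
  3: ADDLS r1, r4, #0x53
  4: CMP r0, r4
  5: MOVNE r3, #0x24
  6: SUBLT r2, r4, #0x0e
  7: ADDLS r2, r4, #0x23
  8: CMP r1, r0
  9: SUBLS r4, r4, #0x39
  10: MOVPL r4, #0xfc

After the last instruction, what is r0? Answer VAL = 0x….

0: ✓ CMP  NZCV=0010
1: · ADDCC
2: · MOVCC
3: · ADDLS
4: ✓ CMP  NZCV=1000
5: ✓ MOVNE  r3←0x24
6: ✓ SUBLT  r2←0x70
7: ✓ ADDLS  r2←0xa1
8: ✓ CMP  NZCV=0011
9: · SUBLS
10: ✓ MOVPL  r4←0xfc

VAL = 0x4e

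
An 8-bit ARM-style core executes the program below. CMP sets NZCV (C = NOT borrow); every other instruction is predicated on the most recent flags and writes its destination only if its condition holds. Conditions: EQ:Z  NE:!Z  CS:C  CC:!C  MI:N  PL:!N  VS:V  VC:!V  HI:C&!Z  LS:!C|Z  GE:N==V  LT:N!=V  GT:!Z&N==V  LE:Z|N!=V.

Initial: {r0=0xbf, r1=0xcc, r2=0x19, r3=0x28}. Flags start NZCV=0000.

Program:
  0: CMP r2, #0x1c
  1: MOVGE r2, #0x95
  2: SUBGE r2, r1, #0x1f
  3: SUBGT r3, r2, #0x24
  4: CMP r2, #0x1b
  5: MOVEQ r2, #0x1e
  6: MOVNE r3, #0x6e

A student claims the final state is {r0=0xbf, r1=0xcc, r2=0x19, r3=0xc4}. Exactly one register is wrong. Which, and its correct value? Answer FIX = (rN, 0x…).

FIX = (r3, 0x6e)

[0] flags=1000 → (cmp)
[1] flags=1000 GE?F → skip
[2] flags=1000 GE?F → skip
[3] flags=1000 GT?F → skip
[4] flags=1000 → (cmp)
[5] flags=1000 EQ?F → skip
[6] flags=1000 NE?T → r3=0x6e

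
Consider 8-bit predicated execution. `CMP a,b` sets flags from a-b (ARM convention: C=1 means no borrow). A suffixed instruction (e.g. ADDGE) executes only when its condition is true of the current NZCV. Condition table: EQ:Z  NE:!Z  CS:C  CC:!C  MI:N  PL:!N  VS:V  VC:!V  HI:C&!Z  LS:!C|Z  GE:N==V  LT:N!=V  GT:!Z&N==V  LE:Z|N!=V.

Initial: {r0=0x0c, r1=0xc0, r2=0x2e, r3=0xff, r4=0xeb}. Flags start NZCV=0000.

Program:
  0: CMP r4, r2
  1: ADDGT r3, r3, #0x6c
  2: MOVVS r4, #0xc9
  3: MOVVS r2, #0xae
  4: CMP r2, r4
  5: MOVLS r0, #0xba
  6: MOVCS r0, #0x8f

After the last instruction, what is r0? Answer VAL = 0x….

0: ✓ CMP  NZCV=1010
1: · ADDGT
2: · MOVVS
3: · MOVVS
4: ✓ CMP  NZCV=0000
5: ✓ MOVLS  r0←0xba
6: · MOVCS

VAL = 0xba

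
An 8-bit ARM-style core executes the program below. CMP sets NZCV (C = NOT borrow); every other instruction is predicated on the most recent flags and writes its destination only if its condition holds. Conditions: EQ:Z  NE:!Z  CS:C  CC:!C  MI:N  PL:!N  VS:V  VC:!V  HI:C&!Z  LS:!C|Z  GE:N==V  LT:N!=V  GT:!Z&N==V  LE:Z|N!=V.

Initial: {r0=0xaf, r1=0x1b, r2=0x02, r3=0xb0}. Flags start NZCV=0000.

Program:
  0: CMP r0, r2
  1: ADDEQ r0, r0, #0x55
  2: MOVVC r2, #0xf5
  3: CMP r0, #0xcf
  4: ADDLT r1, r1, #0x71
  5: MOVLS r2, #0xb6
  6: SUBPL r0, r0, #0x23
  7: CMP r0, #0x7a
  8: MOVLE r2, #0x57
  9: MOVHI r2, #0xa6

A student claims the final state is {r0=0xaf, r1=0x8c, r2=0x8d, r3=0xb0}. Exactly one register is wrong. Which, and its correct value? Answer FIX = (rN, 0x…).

FIX = (r2, 0xa6)

0: ✓ CMP  NZCV=1010
1: · ADDEQ
2: ✓ MOVVC  r2←0xf5
3: ✓ CMP  NZCV=1000
4: ✓ ADDLT  r1←0x8c
5: ✓ MOVLS  r2←0xb6
6: · SUBPL
7: ✓ CMP  NZCV=0011
8: ✓ MOVLE  r2←0x57
9: ✓ MOVHI  r2←0xa6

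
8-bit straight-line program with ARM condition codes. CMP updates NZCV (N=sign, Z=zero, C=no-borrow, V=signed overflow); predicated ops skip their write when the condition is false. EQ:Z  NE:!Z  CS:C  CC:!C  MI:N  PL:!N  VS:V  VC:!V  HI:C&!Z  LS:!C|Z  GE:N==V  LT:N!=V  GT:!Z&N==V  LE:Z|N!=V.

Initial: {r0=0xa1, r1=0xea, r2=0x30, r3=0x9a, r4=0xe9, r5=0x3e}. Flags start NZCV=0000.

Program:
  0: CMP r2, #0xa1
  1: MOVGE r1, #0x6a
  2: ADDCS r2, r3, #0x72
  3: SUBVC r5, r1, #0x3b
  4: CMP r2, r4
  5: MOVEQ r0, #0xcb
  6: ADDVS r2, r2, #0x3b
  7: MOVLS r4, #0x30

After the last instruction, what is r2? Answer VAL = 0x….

0: ✓ CMP  NZCV=1001
1: ✓ MOVGE  r1←0x6a
2: · ADDCS
3: · SUBVC
4: ✓ CMP  NZCV=0000
5: · MOVEQ
6: · ADDVS
7: ✓ MOVLS  r4←0x30

VAL = 0x30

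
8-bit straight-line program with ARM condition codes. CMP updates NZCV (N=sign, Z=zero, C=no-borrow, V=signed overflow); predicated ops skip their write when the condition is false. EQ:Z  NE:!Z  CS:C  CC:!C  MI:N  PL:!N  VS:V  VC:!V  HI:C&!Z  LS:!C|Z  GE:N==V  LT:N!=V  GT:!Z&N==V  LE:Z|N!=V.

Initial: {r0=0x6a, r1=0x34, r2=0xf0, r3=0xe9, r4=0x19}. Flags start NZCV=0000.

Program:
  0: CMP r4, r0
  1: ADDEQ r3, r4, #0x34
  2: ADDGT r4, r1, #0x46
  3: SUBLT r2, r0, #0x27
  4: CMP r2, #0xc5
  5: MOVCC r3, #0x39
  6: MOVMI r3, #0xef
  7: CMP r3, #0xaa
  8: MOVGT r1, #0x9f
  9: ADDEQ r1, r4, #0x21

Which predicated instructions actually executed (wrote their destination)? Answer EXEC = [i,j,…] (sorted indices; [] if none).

0: ✓ CMP  NZCV=1000
1: · ADDEQ
2: · ADDGT
3: ✓ SUBLT  r2←0x43
4: ✓ CMP  NZCV=0000
5: ✓ MOVCC  r3←0x39
6: · MOVMI
7: ✓ CMP  NZCV=1001
8: ✓ MOVGT  r1←0x9f
9: · ADDEQ

EXEC = [3,5,8]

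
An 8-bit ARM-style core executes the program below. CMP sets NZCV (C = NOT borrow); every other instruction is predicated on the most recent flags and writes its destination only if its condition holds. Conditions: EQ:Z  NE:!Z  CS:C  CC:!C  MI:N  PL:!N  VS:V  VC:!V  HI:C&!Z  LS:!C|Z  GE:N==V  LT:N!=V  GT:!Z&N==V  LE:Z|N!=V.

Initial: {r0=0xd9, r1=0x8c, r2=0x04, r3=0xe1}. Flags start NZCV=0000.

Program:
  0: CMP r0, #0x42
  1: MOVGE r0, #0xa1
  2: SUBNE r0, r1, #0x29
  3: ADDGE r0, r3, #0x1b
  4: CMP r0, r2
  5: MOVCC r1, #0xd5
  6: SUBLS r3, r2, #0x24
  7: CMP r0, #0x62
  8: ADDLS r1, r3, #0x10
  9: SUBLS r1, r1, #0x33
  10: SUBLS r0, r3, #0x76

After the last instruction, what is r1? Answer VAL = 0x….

[0] flags=1010 → (cmp)
[1] flags=1010 GE?F → skip
[2] flags=1010 NE?T → r0=0x63
[3] flags=1010 GE?F → skip
[4] flags=0010 → (cmp)
[5] flags=0010 CC?F → skip
[6] flags=0010 LS?F → skip
[7] flags=0010 → (cmp)
[8] flags=0010 LS?F → skip
[9] flags=0010 LS?F → skip
[10] flags=0010 LS?F → skip

VAL = 0x8c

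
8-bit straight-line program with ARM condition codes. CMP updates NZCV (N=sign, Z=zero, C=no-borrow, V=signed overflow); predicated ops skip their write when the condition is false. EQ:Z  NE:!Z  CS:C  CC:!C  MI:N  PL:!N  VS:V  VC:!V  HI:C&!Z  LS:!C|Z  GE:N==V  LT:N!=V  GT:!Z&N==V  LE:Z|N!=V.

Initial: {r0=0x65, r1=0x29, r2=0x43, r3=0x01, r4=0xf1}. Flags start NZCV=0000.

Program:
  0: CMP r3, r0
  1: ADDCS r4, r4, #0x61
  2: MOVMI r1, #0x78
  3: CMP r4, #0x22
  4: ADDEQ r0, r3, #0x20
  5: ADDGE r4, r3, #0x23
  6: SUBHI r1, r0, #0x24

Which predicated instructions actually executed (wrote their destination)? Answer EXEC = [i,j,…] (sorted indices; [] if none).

[0] flags=1000 → (cmp)
[1] flags=1000 CS?F → skip
[2] flags=1000 MI?T → r1=0x78
[3] flags=1010 → (cmp)
[4] flags=1010 EQ?F → skip
[5] flags=1010 GE?F → skip
[6] flags=1010 HI?T → r1=0x41

EXEC = [2,6]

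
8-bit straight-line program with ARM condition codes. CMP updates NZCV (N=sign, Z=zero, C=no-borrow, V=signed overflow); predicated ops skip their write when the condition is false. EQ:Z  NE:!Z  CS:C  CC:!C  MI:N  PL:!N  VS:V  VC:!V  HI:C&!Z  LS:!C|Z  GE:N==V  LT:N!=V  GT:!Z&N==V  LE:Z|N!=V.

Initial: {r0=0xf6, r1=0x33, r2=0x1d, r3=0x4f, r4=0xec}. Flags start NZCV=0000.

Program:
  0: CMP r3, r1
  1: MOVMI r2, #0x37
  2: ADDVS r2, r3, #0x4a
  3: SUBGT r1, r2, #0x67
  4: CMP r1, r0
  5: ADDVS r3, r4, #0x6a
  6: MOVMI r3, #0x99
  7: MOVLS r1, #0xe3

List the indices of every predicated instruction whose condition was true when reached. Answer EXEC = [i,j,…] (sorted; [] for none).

EXEC = [3,6,7]

[0] flags=0010 → (cmp)
[1] flags=0010 MI?F → skip
[2] flags=0010 VS?F → skip
[3] flags=0010 GT?T → r1=0xb6
[4] flags=1000 → (cmp)
[5] flags=1000 VS?F → skip
[6] flags=1000 MI?T → r3=0x99
[7] flags=1000 LS?T → r1=0xe3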